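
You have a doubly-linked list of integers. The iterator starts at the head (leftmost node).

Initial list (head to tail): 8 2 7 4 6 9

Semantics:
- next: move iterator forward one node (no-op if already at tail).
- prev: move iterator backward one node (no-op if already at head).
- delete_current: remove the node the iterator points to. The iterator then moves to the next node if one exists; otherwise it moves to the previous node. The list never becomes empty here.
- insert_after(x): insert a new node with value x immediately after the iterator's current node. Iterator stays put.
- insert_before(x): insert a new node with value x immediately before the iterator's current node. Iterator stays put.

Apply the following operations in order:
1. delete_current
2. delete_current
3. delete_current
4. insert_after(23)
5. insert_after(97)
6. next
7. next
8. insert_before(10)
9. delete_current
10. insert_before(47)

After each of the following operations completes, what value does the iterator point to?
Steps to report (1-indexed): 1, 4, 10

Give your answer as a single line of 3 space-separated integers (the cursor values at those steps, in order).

After 1 (delete_current): list=[2, 7, 4, 6, 9] cursor@2
After 2 (delete_current): list=[7, 4, 6, 9] cursor@7
After 3 (delete_current): list=[4, 6, 9] cursor@4
After 4 (insert_after(23)): list=[4, 23, 6, 9] cursor@4
After 5 (insert_after(97)): list=[4, 97, 23, 6, 9] cursor@4
After 6 (next): list=[4, 97, 23, 6, 9] cursor@97
After 7 (next): list=[4, 97, 23, 6, 9] cursor@23
After 8 (insert_before(10)): list=[4, 97, 10, 23, 6, 9] cursor@23
After 9 (delete_current): list=[4, 97, 10, 6, 9] cursor@6
After 10 (insert_before(47)): list=[4, 97, 10, 47, 6, 9] cursor@6

Answer: 2 4 6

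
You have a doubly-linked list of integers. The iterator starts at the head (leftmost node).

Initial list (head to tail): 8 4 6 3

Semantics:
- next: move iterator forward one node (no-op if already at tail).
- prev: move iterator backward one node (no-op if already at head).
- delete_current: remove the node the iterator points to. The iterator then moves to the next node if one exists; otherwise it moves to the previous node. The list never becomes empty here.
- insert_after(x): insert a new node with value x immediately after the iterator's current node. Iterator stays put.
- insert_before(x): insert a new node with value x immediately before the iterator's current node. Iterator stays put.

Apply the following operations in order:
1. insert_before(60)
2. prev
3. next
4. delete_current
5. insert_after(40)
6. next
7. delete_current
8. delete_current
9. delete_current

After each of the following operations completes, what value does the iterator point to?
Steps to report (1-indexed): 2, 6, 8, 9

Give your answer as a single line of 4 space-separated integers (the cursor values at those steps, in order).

After 1 (insert_before(60)): list=[60, 8, 4, 6, 3] cursor@8
After 2 (prev): list=[60, 8, 4, 6, 3] cursor@60
After 3 (next): list=[60, 8, 4, 6, 3] cursor@8
After 4 (delete_current): list=[60, 4, 6, 3] cursor@4
After 5 (insert_after(40)): list=[60, 4, 40, 6, 3] cursor@4
After 6 (next): list=[60, 4, 40, 6, 3] cursor@40
After 7 (delete_current): list=[60, 4, 6, 3] cursor@6
After 8 (delete_current): list=[60, 4, 3] cursor@3
After 9 (delete_current): list=[60, 4] cursor@4

Answer: 60 40 3 4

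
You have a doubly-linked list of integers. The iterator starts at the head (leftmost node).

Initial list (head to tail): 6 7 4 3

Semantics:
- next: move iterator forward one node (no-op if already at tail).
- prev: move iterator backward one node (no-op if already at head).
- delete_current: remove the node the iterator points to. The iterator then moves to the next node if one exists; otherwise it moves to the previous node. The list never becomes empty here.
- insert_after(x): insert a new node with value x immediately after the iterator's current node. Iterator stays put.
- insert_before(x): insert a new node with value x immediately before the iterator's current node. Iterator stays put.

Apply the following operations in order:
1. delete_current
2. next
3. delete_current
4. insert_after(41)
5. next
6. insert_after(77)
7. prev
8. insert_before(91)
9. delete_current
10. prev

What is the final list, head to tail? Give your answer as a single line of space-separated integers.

Answer: 7 91 41 77

Derivation:
After 1 (delete_current): list=[7, 4, 3] cursor@7
After 2 (next): list=[7, 4, 3] cursor@4
After 3 (delete_current): list=[7, 3] cursor@3
After 4 (insert_after(41)): list=[7, 3, 41] cursor@3
After 5 (next): list=[7, 3, 41] cursor@41
After 6 (insert_after(77)): list=[7, 3, 41, 77] cursor@41
After 7 (prev): list=[7, 3, 41, 77] cursor@3
After 8 (insert_before(91)): list=[7, 91, 3, 41, 77] cursor@3
After 9 (delete_current): list=[7, 91, 41, 77] cursor@41
After 10 (prev): list=[7, 91, 41, 77] cursor@91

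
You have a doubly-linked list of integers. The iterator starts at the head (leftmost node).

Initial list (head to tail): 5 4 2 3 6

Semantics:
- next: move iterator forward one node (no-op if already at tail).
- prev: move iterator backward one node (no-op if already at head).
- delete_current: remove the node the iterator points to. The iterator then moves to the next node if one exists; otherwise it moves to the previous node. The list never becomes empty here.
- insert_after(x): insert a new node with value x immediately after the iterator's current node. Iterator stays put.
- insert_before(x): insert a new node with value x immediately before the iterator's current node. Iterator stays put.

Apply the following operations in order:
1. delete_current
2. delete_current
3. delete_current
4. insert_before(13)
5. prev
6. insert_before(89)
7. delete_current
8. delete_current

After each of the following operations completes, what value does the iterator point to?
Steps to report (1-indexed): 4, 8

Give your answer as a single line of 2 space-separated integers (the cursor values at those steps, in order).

Answer: 3 6

Derivation:
After 1 (delete_current): list=[4, 2, 3, 6] cursor@4
After 2 (delete_current): list=[2, 3, 6] cursor@2
After 3 (delete_current): list=[3, 6] cursor@3
After 4 (insert_before(13)): list=[13, 3, 6] cursor@3
After 5 (prev): list=[13, 3, 6] cursor@13
After 6 (insert_before(89)): list=[89, 13, 3, 6] cursor@13
After 7 (delete_current): list=[89, 3, 6] cursor@3
After 8 (delete_current): list=[89, 6] cursor@6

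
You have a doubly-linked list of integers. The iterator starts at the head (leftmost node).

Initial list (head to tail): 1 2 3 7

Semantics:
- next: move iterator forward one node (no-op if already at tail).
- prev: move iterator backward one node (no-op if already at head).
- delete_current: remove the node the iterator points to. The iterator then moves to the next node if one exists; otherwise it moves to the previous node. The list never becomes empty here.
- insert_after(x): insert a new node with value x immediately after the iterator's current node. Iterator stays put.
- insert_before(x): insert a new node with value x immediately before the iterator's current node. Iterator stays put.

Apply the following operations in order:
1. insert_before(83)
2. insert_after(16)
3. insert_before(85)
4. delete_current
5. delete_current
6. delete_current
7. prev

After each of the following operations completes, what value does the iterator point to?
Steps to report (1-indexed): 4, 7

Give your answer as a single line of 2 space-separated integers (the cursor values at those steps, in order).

After 1 (insert_before(83)): list=[83, 1, 2, 3, 7] cursor@1
After 2 (insert_after(16)): list=[83, 1, 16, 2, 3, 7] cursor@1
After 3 (insert_before(85)): list=[83, 85, 1, 16, 2, 3, 7] cursor@1
After 4 (delete_current): list=[83, 85, 16, 2, 3, 7] cursor@16
After 5 (delete_current): list=[83, 85, 2, 3, 7] cursor@2
After 6 (delete_current): list=[83, 85, 3, 7] cursor@3
After 7 (prev): list=[83, 85, 3, 7] cursor@85

Answer: 16 85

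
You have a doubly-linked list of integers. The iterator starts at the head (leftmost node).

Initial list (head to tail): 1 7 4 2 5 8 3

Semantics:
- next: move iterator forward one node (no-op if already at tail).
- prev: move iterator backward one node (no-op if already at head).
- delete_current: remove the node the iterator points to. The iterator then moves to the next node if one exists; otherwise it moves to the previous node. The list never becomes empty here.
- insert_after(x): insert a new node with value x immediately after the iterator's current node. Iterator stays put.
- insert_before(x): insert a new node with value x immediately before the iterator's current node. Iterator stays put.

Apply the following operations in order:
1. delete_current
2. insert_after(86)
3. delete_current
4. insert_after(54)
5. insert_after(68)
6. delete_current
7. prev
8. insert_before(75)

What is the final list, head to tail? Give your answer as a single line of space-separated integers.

After 1 (delete_current): list=[7, 4, 2, 5, 8, 3] cursor@7
After 2 (insert_after(86)): list=[7, 86, 4, 2, 5, 8, 3] cursor@7
After 3 (delete_current): list=[86, 4, 2, 5, 8, 3] cursor@86
After 4 (insert_after(54)): list=[86, 54, 4, 2, 5, 8, 3] cursor@86
After 5 (insert_after(68)): list=[86, 68, 54, 4, 2, 5, 8, 3] cursor@86
After 6 (delete_current): list=[68, 54, 4, 2, 5, 8, 3] cursor@68
After 7 (prev): list=[68, 54, 4, 2, 5, 8, 3] cursor@68
After 8 (insert_before(75)): list=[75, 68, 54, 4, 2, 5, 8, 3] cursor@68

Answer: 75 68 54 4 2 5 8 3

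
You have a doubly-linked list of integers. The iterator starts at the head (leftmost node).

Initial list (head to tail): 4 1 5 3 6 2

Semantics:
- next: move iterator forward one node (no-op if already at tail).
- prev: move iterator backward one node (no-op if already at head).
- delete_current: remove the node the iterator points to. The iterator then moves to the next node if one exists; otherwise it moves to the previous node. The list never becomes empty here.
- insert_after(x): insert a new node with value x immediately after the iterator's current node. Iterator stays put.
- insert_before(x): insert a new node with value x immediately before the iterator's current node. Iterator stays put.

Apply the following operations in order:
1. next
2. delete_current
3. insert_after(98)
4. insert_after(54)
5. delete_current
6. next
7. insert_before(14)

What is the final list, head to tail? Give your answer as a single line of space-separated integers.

After 1 (next): list=[4, 1, 5, 3, 6, 2] cursor@1
After 2 (delete_current): list=[4, 5, 3, 6, 2] cursor@5
After 3 (insert_after(98)): list=[4, 5, 98, 3, 6, 2] cursor@5
After 4 (insert_after(54)): list=[4, 5, 54, 98, 3, 6, 2] cursor@5
After 5 (delete_current): list=[4, 54, 98, 3, 6, 2] cursor@54
After 6 (next): list=[4, 54, 98, 3, 6, 2] cursor@98
After 7 (insert_before(14)): list=[4, 54, 14, 98, 3, 6, 2] cursor@98

Answer: 4 54 14 98 3 6 2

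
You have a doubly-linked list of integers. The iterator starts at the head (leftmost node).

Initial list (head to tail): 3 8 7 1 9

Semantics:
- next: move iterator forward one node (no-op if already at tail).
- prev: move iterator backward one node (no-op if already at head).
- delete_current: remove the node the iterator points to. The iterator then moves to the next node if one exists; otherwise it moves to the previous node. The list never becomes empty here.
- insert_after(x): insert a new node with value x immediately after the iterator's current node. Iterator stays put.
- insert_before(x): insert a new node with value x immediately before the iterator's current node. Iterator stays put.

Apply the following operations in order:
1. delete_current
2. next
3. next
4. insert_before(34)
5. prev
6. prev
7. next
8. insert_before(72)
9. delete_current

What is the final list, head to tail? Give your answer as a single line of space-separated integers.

After 1 (delete_current): list=[8, 7, 1, 9] cursor@8
After 2 (next): list=[8, 7, 1, 9] cursor@7
After 3 (next): list=[8, 7, 1, 9] cursor@1
After 4 (insert_before(34)): list=[8, 7, 34, 1, 9] cursor@1
After 5 (prev): list=[8, 7, 34, 1, 9] cursor@34
After 6 (prev): list=[8, 7, 34, 1, 9] cursor@7
After 7 (next): list=[8, 7, 34, 1, 9] cursor@34
After 8 (insert_before(72)): list=[8, 7, 72, 34, 1, 9] cursor@34
After 9 (delete_current): list=[8, 7, 72, 1, 9] cursor@1

Answer: 8 7 72 1 9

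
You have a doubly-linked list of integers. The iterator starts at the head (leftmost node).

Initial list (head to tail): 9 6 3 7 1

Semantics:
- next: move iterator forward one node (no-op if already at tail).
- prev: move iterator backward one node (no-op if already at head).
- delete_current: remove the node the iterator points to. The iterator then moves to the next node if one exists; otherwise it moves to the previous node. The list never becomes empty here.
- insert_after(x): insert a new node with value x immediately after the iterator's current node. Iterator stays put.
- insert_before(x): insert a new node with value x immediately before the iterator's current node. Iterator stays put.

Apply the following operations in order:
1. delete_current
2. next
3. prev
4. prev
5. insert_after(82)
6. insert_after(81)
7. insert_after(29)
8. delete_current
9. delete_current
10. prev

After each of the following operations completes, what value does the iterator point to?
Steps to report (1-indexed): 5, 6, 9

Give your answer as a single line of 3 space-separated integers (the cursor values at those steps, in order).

Answer: 6 6 81

Derivation:
After 1 (delete_current): list=[6, 3, 7, 1] cursor@6
After 2 (next): list=[6, 3, 7, 1] cursor@3
After 3 (prev): list=[6, 3, 7, 1] cursor@6
After 4 (prev): list=[6, 3, 7, 1] cursor@6
After 5 (insert_after(82)): list=[6, 82, 3, 7, 1] cursor@6
After 6 (insert_after(81)): list=[6, 81, 82, 3, 7, 1] cursor@6
After 7 (insert_after(29)): list=[6, 29, 81, 82, 3, 7, 1] cursor@6
After 8 (delete_current): list=[29, 81, 82, 3, 7, 1] cursor@29
After 9 (delete_current): list=[81, 82, 3, 7, 1] cursor@81
After 10 (prev): list=[81, 82, 3, 7, 1] cursor@81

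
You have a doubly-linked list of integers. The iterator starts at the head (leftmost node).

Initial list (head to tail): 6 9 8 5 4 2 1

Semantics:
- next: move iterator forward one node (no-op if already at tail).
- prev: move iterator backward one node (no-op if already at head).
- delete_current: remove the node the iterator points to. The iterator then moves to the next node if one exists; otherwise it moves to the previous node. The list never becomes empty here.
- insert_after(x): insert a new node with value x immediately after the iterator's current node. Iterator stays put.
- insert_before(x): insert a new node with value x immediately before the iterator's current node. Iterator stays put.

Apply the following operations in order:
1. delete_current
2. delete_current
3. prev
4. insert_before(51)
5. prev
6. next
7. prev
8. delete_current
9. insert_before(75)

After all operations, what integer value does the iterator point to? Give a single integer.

Answer: 8

Derivation:
After 1 (delete_current): list=[9, 8, 5, 4, 2, 1] cursor@9
After 2 (delete_current): list=[8, 5, 4, 2, 1] cursor@8
After 3 (prev): list=[8, 5, 4, 2, 1] cursor@8
After 4 (insert_before(51)): list=[51, 8, 5, 4, 2, 1] cursor@8
After 5 (prev): list=[51, 8, 5, 4, 2, 1] cursor@51
After 6 (next): list=[51, 8, 5, 4, 2, 1] cursor@8
After 7 (prev): list=[51, 8, 5, 4, 2, 1] cursor@51
After 8 (delete_current): list=[8, 5, 4, 2, 1] cursor@8
After 9 (insert_before(75)): list=[75, 8, 5, 4, 2, 1] cursor@8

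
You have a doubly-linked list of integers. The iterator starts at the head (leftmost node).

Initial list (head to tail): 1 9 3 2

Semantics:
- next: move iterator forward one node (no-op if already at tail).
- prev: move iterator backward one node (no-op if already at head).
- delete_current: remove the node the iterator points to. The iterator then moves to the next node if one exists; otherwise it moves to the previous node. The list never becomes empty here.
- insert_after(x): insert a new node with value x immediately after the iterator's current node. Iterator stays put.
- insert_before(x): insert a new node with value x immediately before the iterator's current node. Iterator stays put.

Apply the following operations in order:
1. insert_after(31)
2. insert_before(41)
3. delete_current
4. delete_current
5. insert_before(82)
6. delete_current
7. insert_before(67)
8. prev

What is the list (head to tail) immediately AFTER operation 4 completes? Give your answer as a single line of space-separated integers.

Answer: 41 9 3 2

Derivation:
After 1 (insert_after(31)): list=[1, 31, 9, 3, 2] cursor@1
After 2 (insert_before(41)): list=[41, 1, 31, 9, 3, 2] cursor@1
After 3 (delete_current): list=[41, 31, 9, 3, 2] cursor@31
After 4 (delete_current): list=[41, 9, 3, 2] cursor@9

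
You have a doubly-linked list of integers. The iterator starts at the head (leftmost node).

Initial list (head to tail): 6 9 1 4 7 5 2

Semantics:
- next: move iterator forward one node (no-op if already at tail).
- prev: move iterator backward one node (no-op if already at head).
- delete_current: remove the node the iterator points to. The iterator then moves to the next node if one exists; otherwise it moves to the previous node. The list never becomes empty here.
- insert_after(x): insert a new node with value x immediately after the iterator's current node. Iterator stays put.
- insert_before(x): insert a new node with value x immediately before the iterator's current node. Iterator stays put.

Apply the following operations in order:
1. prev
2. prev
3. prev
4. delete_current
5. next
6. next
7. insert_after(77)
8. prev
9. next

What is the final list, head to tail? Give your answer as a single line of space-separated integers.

After 1 (prev): list=[6, 9, 1, 4, 7, 5, 2] cursor@6
After 2 (prev): list=[6, 9, 1, 4, 7, 5, 2] cursor@6
After 3 (prev): list=[6, 9, 1, 4, 7, 5, 2] cursor@6
After 4 (delete_current): list=[9, 1, 4, 7, 5, 2] cursor@9
After 5 (next): list=[9, 1, 4, 7, 5, 2] cursor@1
After 6 (next): list=[9, 1, 4, 7, 5, 2] cursor@4
After 7 (insert_after(77)): list=[9, 1, 4, 77, 7, 5, 2] cursor@4
After 8 (prev): list=[9, 1, 4, 77, 7, 5, 2] cursor@1
After 9 (next): list=[9, 1, 4, 77, 7, 5, 2] cursor@4

Answer: 9 1 4 77 7 5 2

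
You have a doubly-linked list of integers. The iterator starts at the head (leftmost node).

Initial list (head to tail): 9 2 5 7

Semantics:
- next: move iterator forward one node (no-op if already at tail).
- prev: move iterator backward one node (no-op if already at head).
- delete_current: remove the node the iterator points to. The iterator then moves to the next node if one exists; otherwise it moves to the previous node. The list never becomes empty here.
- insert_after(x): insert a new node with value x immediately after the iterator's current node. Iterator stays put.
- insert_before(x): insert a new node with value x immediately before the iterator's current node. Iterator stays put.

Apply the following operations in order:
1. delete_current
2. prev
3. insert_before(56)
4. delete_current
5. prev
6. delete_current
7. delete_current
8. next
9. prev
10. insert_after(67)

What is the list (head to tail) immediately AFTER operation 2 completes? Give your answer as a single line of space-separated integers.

Answer: 2 5 7

Derivation:
After 1 (delete_current): list=[2, 5, 7] cursor@2
After 2 (prev): list=[2, 5, 7] cursor@2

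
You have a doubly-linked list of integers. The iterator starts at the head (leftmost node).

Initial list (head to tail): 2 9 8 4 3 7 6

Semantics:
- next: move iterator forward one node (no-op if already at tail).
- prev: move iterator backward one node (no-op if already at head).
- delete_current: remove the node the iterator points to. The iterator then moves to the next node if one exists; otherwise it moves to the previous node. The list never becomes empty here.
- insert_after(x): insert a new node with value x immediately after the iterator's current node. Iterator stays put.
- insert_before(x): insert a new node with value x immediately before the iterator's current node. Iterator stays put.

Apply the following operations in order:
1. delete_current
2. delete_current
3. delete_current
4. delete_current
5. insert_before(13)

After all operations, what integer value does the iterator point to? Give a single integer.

Answer: 3

Derivation:
After 1 (delete_current): list=[9, 8, 4, 3, 7, 6] cursor@9
After 2 (delete_current): list=[8, 4, 3, 7, 6] cursor@8
After 3 (delete_current): list=[4, 3, 7, 6] cursor@4
After 4 (delete_current): list=[3, 7, 6] cursor@3
After 5 (insert_before(13)): list=[13, 3, 7, 6] cursor@3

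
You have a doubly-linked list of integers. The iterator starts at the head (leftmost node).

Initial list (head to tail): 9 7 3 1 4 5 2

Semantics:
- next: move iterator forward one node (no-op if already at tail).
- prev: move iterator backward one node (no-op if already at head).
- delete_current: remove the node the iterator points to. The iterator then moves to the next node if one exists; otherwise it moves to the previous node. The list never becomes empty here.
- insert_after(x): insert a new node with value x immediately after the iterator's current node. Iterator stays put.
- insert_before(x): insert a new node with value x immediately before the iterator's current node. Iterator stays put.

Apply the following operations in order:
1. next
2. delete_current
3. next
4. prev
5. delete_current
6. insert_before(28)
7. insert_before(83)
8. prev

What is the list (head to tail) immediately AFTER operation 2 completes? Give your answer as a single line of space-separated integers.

Answer: 9 3 1 4 5 2

Derivation:
After 1 (next): list=[9, 7, 3, 1, 4, 5, 2] cursor@7
After 2 (delete_current): list=[9, 3, 1, 4, 5, 2] cursor@3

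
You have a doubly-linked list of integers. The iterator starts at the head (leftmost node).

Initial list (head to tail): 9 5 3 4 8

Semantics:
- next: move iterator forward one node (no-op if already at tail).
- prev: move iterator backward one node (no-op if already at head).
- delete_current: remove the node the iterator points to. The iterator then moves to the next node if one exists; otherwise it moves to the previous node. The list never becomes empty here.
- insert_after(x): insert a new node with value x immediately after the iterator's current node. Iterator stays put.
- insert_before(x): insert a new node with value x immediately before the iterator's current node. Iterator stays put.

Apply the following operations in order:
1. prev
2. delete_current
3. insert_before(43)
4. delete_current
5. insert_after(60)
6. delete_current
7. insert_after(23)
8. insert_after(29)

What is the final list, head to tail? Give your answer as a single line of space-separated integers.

After 1 (prev): list=[9, 5, 3, 4, 8] cursor@9
After 2 (delete_current): list=[5, 3, 4, 8] cursor@5
After 3 (insert_before(43)): list=[43, 5, 3, 4, 8] cursor@5
After 4 (delete_current): list=[43, 3, 4, 8] cursor@3
After 5 (insert_after(60)): list=[43, 3, 60, 4, 8] cursor@3
After 6 (delete_current): list=[43, 60, 4, 8] cursor@60
After 7 (insert_after(23)): list=[43, 60, 23, 4, 8] cursor@60
After 8 (insert_after(29)): list=[43, 60, 29, 23, 4, 8] cursor@60

Answer: 43 60 29 23 4 8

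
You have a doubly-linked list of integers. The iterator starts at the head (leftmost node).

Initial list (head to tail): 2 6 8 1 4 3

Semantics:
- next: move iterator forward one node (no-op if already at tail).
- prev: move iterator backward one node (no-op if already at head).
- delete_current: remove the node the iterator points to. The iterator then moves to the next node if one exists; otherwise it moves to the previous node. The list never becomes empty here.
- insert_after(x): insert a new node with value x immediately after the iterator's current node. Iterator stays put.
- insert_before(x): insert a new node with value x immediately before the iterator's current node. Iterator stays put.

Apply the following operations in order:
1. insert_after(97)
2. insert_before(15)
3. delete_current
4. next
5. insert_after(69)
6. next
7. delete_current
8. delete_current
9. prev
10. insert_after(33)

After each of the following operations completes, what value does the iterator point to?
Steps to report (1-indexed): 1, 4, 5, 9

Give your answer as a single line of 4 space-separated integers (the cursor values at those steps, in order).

After 1 (insert_after(97)): list=[2, 97, 6, 8, 1, 4, 3] cursor@2
After 2 (insert_before(15)): list=[15, 2, 97, 6, 8, 1, 4, 3] cursor@2
After 3 (delete_current): list=[15, 97, 6, 8, 1, 4, 3] cursor@97
After 4 (next): list=[15, 97, 6, 8, 1, 4, 3] cursor@6
After 5 (insert_after(69)): list=[15, 97, 6, 69, 8, 1, 4, 3] cursor@6
After 6 (next): list=[15, 97, 6, 69, 8, 1, 4, 3] cursor@69
After 7 (delete_current): list=[15, 97, 6, 8, 1, 4, 3] cursor@8
After 8 (delete_current): list=[15, 97, 6, 1, 4, 3] cursor@1
After 9 (prev): list=[15, 97, 6, 1, 4, 3] cursor@6
After 10 (insert_after(33)): list=[15, 97, 6, 33, 1, 4, 3] cursor@6

Answer: 2 6 6 6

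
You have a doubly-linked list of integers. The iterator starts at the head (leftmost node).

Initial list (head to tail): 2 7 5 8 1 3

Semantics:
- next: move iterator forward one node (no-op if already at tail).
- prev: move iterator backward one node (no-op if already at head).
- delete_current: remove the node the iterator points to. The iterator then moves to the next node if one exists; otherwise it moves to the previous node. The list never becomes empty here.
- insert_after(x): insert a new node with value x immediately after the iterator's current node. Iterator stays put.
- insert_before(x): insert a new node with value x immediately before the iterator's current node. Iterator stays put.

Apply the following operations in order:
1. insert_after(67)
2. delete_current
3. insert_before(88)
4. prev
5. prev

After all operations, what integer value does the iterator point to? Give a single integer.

Answer: 88

Derivation:
After 1 (insert_after(67)): list=[2, 67, 7, 5, 8, 1, 3] cursor@2
After 2 (delete_current): list=[67, 7, 5, 8, 1, 3] cursor@67
After 3 (insert_before(88)): list=[88, 67, 7, 5, 8, 1, 3] cursor@67
After 4 (prev): list=[88, 67, 7, 5, 8, 1, 3] cursor@88
After 5 (prev): list=[88, 67, 7, 5, 8, 1, 3] cursor@88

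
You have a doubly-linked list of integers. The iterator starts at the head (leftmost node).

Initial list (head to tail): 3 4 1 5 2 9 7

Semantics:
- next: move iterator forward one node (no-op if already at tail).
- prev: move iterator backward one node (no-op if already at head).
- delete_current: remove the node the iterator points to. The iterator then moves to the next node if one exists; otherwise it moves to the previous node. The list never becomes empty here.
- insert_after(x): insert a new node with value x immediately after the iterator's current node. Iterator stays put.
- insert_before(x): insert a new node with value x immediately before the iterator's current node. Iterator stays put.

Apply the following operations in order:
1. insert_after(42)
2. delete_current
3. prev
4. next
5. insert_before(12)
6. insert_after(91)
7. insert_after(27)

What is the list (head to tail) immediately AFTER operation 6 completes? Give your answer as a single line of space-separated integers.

Answer: 42 12 4 91 1 5 2 9 7

Derivation:
After 1 (insert_after(42)): list=[3, 42, 4, 1, 5, 2, 9, 7] cursor@3
After 2 (delete_current): list=[42, 4, 1, 5, 2, 9, 7] cursor@42
After 3 (prev): list=[42, 4, 1, 5, 2, 9, 7] cursor@42
After 4 (next): list=[42, 4, 1, 5, 2, 9, 7] cursor@4
After 5 (insert_before(12)): list=[42, 12, 4, 1, 5, 2, 9, 7] cursor@4
After 6 (insert_after(91)): list=[42, 12, 4, 91, 1, 5, 2, 9, 7] cursor@4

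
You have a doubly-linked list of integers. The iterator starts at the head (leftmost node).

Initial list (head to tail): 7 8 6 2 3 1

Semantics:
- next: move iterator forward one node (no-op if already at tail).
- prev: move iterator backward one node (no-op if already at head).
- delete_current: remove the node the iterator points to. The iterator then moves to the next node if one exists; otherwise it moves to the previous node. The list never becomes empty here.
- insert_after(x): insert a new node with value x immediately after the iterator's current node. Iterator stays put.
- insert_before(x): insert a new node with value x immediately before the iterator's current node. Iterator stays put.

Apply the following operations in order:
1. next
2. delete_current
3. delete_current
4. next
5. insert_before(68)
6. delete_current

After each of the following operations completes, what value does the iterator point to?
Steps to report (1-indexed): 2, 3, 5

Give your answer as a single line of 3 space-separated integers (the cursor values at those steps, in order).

After 1 (next): list=[7, 8, 6, 2, 3, 1] cursor@8
After 2 (delete_current): list=[7, 6, 2, 3, 1] cursor@6
After 3 (delete_current): list=[7, 2, 3, 1] cursor@2
After 4 (next): list=[7, 2, 3, 1] cursor@3
After 5 (insert_before(68)): list=[7, 2, 68, 3, 1] cursor@3
After 6 (delete_current): list=[7, 2, 68, 1] cursor@1

Answer: 6 2 3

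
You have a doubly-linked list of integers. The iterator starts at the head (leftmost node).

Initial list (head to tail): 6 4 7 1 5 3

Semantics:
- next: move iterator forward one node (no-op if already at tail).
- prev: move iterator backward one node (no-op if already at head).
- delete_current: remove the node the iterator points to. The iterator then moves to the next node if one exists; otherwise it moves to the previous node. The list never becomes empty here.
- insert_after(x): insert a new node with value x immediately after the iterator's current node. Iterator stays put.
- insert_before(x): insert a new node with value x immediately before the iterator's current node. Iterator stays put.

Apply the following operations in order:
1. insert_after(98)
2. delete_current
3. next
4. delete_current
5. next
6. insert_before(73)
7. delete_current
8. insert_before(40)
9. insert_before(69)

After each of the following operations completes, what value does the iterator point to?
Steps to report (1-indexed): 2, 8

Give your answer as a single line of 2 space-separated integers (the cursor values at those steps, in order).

After 1 (insert_after(98)): list=[6, 98, 4, 7, 1, 5, 3] cursor@6
After 2 (delete_current): list=[98, 4, 7, 1, 5, 3] cursor@98
After 3 (next): list=[98, 4, 7, 1, 5, 3] cursor@4
After 4 (delete_current): list=[98, 7, 1, 5, 3] cursor@7
After 5 (next): list=[98, 7, 1, 5, 3] cursor@1
After 6 (insert_before(73)): list=[98, 7, 73, 1, 5, 3] cursor@1
After 7 (delete_current): list=[98, 7, 73, 5, 3] cursor@5
After 8 (insert_before(40)): list=[98, 7, 73, 40, 5, 3] cursor@5
After 9 (insert_before(69)): list=[98, 7, 73, 40, 69, 5, 3] cursor@5

Answer: 98 5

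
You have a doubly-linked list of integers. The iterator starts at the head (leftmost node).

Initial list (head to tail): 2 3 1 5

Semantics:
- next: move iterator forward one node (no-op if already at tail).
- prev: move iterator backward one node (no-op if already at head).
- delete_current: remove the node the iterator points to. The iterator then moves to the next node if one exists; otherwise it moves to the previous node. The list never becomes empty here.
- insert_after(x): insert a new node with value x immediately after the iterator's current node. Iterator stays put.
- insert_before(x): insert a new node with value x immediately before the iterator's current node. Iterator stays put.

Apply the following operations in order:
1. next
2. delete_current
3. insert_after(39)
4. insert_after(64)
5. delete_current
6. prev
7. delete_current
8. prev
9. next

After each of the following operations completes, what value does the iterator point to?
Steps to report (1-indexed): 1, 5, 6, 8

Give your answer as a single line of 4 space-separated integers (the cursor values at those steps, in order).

Answer: 3 64 2 64

Derivation:
After 1 (next): list=[2, 3, 1, 5] cursor@3
After 2 (delete_current): list=[2, 1, 5] cursor@1
After 3 (insert_after(39)): list=[2, 1, 39, 5] cursor@1
After 4 (insert_after(64)): list=[2, 1, 64, 39, 5] cursor@1
After 5 (delete_current): list=[2, 64, 39, 5] cursor@64
After 6 (prev): list=[2, 64, 39, 5] cursor@2
After 7 (delete_current): list=[64, 39, 5] cursor@64
After 8 (prev): list=[64, 39, 5] cursor@64
After 9 (next): list=[64, 39, 5] cursor@39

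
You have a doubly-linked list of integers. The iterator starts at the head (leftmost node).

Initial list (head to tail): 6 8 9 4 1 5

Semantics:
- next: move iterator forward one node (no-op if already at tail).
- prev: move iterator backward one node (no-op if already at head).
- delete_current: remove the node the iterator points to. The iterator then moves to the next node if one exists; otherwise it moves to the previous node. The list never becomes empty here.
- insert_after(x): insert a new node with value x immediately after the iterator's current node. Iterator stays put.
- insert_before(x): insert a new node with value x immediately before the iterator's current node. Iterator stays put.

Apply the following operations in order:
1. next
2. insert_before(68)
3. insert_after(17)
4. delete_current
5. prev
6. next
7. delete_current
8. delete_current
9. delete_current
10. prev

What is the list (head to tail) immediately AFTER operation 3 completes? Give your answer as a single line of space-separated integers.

After 1 (next): list=[6, 8, 9, 4, 1, 5] cursor@8
After 2 (insert_before(68)): list=[6, 68, 8, 9, 4, 1, 5] cursor@8
After 3 (insert_after(17)): list=[6, 68, 8, 17, 9, 4, 1, 5] cursor@8

Answer: 6 68 8 17 9 4 1 5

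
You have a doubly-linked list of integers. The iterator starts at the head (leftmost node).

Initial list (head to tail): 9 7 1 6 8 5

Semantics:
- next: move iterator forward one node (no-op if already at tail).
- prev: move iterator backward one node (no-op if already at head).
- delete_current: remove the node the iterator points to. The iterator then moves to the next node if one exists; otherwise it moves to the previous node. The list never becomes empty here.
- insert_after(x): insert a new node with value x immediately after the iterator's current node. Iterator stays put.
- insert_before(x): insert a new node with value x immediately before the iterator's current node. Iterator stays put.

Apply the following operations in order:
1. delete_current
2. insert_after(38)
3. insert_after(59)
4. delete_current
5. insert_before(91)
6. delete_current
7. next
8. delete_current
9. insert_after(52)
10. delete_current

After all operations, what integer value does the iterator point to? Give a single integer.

After 1 (delete_current): list=[7, 1, 6, 8, 5] cursor@7
After 2 (insert_after(38)): list=[7, 38, 1, 6, 8, 5] cursor@7
After 3 (insert_after(59)): list=[7, 59, 38, 1, 6, 8, 5] cursor@7
After 4 (delete_current): list=[59, 38, 1, 6, 8, 5] cursor@59
After 5 (insert_before(91)): list=[91, 59, 38, 1, 6, 8, 5] cursor@59
After 6 (delete_current): list=[91, 38, 1, 6, 8, 5] cursor@38
After 7 (next): list=[91, 38, 1, 6, 8, 5] cursor@1
After 8 (delete_current): list=[91, 38, 6, 8, 5] cursor@6
After 9 (insert_after(52)): list=[91, 38, 6, 52, 8, 5] cursor@6
After 10 (delete_current): list=[91, 38, 52, 8, 5] cursor@52

Answer: 52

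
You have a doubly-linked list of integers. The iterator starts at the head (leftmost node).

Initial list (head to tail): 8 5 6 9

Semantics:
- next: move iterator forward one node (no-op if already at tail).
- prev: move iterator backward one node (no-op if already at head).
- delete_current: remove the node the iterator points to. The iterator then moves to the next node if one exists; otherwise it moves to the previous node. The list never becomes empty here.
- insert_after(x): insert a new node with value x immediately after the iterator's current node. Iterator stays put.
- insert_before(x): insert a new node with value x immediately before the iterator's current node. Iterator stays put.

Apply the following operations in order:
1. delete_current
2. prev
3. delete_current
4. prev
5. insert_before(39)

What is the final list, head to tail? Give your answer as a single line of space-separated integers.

After 1 (delete_current): list=[5, 6, 9] cursor@5
After 2 (prev): list=[5, 6, 9] cursor@5
After 3 (delete_current): list=[6, 9] cursor@6
After 4 (prev): list=[6, 9] cursor@6
After 5 (insert_before(39)): list=[39, 6, 9] cursor@6

Answer: 39 6 9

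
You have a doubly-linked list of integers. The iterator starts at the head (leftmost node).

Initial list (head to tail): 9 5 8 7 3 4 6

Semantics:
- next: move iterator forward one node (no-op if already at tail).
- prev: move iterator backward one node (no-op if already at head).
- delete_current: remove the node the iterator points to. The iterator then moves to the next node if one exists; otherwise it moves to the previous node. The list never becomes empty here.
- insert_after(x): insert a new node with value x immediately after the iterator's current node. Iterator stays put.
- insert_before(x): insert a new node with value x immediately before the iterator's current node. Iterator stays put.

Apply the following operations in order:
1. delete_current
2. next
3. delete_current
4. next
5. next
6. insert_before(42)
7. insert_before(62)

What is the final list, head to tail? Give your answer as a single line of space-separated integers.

After 1 (delete_current): list=[5, 8, 7, 3, 4, 6] cursor@5
After 2 (next): list=[5, 8, 7, 3, 4, 6] cursor@8
After 3 (delete_current): list=[5, 7, 3, 4, 6] cursor@7
After 4 (next): list=[5, 7, 3, 4, 6] cursor@3
After 5 (next): list=[5, 7, 3, 4, 6] cursor@4
After 6 (insert_before(42)): list=[5, 7, 3, 42, 4, 6] cursor@4
After 7 (insert_before(62)): list=[5, 7, 3, 42, 62, 4, 6] cursor@4

Answer: 5 7 3 42 62 4 6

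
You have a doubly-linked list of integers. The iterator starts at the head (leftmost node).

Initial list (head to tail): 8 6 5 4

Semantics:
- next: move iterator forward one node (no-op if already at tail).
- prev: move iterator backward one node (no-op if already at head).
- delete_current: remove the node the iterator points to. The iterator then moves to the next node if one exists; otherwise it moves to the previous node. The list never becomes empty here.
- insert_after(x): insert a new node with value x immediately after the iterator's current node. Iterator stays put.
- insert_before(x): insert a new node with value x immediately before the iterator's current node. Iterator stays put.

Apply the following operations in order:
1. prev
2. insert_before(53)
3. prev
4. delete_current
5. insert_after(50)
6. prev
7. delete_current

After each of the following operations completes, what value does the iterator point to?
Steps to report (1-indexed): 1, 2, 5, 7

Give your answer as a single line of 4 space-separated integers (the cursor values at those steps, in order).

After 1 (prev): list=[8, 6, 5, 4] cursor@8
After 2 (insert_before(53)): list=[53, 8, 6, 5, 4] cursor@8
After 3 (prev): list=[53, 8, 6, 5, 4] cursor@53
After 4 (delete_current): list=[8, 6, 5, 4] cursor@8
After 5 (insert_after(50)): list=[8, 50, 6, 5, 4] cursor@8
After 6 (prev): list=[8, 50, 6, 5, 4] cursor@8
After 7 (delete_current): list=[50, 6, 5, 4] cursor@50

Answer: 8 8 8 50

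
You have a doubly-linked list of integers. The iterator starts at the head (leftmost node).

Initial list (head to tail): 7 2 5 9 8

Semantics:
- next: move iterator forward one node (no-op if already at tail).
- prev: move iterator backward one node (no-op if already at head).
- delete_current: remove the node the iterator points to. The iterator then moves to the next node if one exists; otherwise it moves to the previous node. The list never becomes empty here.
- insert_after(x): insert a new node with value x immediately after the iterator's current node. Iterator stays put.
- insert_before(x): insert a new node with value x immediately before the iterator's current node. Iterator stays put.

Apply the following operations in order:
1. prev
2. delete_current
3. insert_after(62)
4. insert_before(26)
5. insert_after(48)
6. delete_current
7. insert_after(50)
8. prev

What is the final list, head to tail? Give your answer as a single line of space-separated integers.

After 1 (prev): list=[7, 2, 5, 9, 8] cursor@7
After 2 (delete_current): list=[2, 5, 9, 8] cursor@2
After 3 (insert_after(62)): list=[2, 62, 5, 9, 8] cursor@2
After 4 (insert_before(26)): list=[26, 2, 62, 5, 9, 8] cursor@2
After 5 (insert_after(48)): list=[26, 2, 48, 62, 5, 9, 8] cursor@2
After 6 (delete_current): list=[26, 48, 62, 5, 9, 8] cursor@48
After 7 (insert_after(50)): list=[26, 48, 50, 62, 5, 9, 8] cursor@48
After 8 (prev): list=[26, 48, 50, 62, 5, 9, 8] cursor@26

Answer: 26 48 50 62 5 9 8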